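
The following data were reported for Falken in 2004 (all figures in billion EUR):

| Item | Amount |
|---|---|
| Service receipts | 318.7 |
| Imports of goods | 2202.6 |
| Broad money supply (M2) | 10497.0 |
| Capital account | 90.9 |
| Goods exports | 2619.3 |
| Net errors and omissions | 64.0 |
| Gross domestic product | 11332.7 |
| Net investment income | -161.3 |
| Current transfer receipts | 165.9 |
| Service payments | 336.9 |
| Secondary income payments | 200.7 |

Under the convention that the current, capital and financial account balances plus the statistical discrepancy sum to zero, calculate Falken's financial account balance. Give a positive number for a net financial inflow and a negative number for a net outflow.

-357.3

Goods balance = 2619.3 - 2202.6 = 416.7
Services balance = 318.7 - 336.9 = -18.2
Trade balance (goods + services) = 416.7 + (-18.2) = 398.5
Net primary income = -161.3
Net secondary income = 165.9 - 200.7 = -34.8
Current account = 398.5 + (-161.3) + (-34.8) = 202.4
Financial account = -(202.4 + 90.9 + 64.0) = -357.3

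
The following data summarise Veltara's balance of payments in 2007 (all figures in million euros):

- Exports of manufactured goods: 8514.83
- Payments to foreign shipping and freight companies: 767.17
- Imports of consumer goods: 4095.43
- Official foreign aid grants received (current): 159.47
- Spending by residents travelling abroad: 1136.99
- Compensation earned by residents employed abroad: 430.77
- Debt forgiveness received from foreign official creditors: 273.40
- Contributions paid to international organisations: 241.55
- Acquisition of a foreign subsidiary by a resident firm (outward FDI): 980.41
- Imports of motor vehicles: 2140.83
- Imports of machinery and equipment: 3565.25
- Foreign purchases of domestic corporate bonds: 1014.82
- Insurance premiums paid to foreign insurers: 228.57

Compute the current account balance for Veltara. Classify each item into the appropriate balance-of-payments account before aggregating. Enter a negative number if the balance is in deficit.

Goods: -3565.25 + 8514.83 - 4095.43 - 2140.83 = -1286.68
Services: -767.17 - 228.57 - 1136.99 = -2132.73
Primary income: 430.77
Secondary income: -241.55 + 159.47 = -82.08
Current account = (-1286.68) + (-2132.73) + 430.77 + (-82.08) = -3070.72
(Excluded from the current account — capital account: debt forgiveness received from foreign official creditors 273.40; financial account: acquisition of a foreign subsidiary by a resident firm (outward FDI) 980.41, foreign purchases of domestic corporate bonds 1014.82.)

-3070.72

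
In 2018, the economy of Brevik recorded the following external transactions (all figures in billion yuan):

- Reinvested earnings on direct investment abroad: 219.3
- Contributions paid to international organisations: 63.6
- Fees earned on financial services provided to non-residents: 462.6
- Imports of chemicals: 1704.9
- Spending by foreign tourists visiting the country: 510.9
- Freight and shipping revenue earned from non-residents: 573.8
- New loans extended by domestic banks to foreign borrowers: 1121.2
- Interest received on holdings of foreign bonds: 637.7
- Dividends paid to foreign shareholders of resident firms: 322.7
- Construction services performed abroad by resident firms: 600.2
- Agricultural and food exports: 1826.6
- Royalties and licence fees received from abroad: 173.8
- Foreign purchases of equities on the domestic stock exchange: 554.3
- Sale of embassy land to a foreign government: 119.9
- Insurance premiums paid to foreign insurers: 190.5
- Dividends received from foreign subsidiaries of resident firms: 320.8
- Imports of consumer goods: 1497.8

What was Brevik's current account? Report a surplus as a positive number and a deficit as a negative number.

Goods: 1826.6 - 1497.8 - 1704.9 = -1376.1
Services: 600.2 + 462.6 + 573.8 + 510.9 - 190.5 + 173.8 = 2130.8
Primary income: -322.7 + 637.7 + 320.8 + 219.3 = 855.1
Secondary income: -63.6
Current account = (-1376.1) + 2130.8 + 855.1 + (-63.6) = 1546.2
(Excluded from the current account — financial account: new loans extended by domestic banks to foreign borrowers 1121.2, foreign purchases of equities on the domestic stock exchange 554.3; capital account: sale of embassy land to a foreign government 119.9.)

1546.2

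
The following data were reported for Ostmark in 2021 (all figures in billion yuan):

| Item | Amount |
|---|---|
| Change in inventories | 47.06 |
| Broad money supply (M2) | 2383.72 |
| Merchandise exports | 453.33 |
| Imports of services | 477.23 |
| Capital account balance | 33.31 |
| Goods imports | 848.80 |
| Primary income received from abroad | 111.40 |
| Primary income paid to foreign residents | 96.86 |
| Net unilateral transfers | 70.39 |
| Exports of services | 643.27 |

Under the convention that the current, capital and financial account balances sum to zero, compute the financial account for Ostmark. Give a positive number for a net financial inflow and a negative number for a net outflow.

111.19

Goods balance = 453.33 - 848.80 = -395.47
Services balance = 643.27 - 477.23 = 166.04
Trade balance (goods + services) = -395.47 + 166.04 = -229.43
Net primary income = 111.40 - 96.86 = 14.54
Net secondary income = 70.39
Current account = -229.43 + 14.54 + 70.39 = -144.50
Financial account = -(-144.50 + 33.31) = 111.19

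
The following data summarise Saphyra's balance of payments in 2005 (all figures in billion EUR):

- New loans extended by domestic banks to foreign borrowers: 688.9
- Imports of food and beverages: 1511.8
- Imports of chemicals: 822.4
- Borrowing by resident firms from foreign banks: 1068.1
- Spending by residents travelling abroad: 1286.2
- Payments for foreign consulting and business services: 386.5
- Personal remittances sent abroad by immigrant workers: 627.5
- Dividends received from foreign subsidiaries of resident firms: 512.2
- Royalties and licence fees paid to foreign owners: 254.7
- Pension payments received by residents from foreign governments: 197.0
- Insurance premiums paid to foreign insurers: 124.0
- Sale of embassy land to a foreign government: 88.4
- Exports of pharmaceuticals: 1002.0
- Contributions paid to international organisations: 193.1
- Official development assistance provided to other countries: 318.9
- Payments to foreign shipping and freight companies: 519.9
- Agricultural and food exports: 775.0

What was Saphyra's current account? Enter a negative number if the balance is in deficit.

Goods: 775.0 - 1511.8 + 1002.0 - 822.4 = -557.2
Services: -254.7 - 386.5 - 519.9 - 1286.2 - 124.0 = -2571.3
Primary income: 512.2
Secondary income: -193.1 - 627.5 + 197.0 - 318.9 = -942.5
Current account = (-557.2) + (-2571.3) + 512.2 + (-942.5) = -3558.8
(Excluded from the current account — financial account: new loans extended by domestic banks to foreign borrowers 688.9, borrowing by resident firms from foreign banks 1068.1; capital account: sale of embassy land to a foreign government 88.4.)

-3558.8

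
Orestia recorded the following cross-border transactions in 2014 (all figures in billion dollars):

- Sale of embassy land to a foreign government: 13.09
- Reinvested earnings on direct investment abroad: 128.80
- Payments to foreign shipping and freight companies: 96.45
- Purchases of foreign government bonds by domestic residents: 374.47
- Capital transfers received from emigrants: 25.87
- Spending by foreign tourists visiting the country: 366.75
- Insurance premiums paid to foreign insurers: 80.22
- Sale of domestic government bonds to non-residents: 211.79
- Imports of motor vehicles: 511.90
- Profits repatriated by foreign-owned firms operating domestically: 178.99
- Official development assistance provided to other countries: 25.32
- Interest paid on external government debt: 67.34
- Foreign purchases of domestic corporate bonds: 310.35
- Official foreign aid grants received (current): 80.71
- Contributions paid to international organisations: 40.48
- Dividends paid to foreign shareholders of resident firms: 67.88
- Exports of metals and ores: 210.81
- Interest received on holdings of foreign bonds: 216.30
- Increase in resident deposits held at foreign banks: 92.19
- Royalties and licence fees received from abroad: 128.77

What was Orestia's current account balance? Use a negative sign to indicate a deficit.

Goods: 210.81 - 511.90 = -301.09
Services: -96.45 + 128.77 - 80.22 + 366.75 = 318.85
Primary income: 216.30 - 178.99 - 67.88 + 128.80 - 67.34 = 30.89
Secondary income: -25.32 + 80.71 - 40.48 = 14.91
Current account = (-301.09) + 318.85 + 30.89 + 14.91 = 63.56
(Excluded from the current account — capital account: sale of embassy land to a foreign government 13.09, capital transfers received from emigrants 25.87; financial account: purchases of foreign government bonds by domestic residents 374.47, sale of domestic government bonds to non-residents 211.79, foreign purchases of domestic corporate bonds 310.35, increase in resident deposits held at foreign banks 92.19.)

63.56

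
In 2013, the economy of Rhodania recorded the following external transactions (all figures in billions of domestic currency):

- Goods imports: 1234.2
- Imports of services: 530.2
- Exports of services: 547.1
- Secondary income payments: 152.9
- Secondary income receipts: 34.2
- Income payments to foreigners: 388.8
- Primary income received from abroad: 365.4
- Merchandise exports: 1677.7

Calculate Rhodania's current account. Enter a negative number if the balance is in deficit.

318.3

Goods balance = 1677.7 - 1234.2 = 443.5
Services balance = 547.1 - 530.2 = 16.9
Trade balance (goods + services) = 443.5 + 16.9 = 460.4
Net primary income = 365.4 - 388.8 = -23.4
Net secondary income = 34.2 - 152.9 = -118.7
Current account = 460.4 + (-23.4) + (-118.7) = 318.3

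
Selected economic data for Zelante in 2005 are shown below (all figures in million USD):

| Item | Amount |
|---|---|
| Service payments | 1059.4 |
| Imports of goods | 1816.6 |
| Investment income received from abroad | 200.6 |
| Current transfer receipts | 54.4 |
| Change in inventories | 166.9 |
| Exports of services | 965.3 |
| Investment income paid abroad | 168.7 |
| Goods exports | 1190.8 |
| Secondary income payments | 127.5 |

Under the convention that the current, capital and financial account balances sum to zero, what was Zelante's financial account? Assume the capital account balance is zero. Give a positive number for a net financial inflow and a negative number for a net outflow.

Goods balance = 1190.8 - 1816.6 = -625.8
Services balance = 965.3 - 1059.4 = -94.1
Trade balance (goods + services) = -625.8 + (-94.1) = -719.9
Net primary income = 200.6 - 168.7 = 31.9
Net secondary income = 54.4 - 127.5 = -73.1
Current account = -719.9 + 31.9 + (-73.1) = -761.1
Financial account = -(-761.1) = 761.1

761.1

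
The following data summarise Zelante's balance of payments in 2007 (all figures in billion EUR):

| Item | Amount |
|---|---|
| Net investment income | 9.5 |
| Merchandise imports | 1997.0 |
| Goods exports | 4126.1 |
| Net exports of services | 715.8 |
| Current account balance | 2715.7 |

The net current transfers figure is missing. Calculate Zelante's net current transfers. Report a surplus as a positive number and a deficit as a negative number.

-138.7

Current account = goods balance + services balance + net primary income + net secondary income
Sum of the known components = 2854.4
Net current transfers = CA - (known components) = 2715.7 - 2854.4 = -138.7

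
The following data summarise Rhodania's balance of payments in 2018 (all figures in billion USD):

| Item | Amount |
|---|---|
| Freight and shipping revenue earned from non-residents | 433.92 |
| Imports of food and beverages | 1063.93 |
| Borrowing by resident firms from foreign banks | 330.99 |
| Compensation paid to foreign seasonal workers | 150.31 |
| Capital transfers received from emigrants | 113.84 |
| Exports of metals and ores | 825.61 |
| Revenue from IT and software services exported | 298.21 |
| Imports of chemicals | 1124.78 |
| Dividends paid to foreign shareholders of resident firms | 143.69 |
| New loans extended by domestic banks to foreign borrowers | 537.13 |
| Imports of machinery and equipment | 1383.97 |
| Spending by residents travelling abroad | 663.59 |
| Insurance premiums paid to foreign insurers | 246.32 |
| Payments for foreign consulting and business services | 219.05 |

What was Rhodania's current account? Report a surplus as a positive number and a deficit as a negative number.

-3437.90

Goods: 825.61 - 1383.97 - 1063.93 - 1124.78 = -2747.07
Services: 433.92 - 219.05 + 298.21 - 246.32 - 663.59 = -396.83
Primary income: -143.69 - 150.31 = -294.00
Current account = (-2747.07) + (-396.83) + (-294.00) = -3437.90
(Excluded from the current account — financial account: borrowing by resident firms from foreign banks 330.99, new loans extended by domestic banks to foreign borrowers 537.13; capital account: capital transfers received from emigrants 113.84.)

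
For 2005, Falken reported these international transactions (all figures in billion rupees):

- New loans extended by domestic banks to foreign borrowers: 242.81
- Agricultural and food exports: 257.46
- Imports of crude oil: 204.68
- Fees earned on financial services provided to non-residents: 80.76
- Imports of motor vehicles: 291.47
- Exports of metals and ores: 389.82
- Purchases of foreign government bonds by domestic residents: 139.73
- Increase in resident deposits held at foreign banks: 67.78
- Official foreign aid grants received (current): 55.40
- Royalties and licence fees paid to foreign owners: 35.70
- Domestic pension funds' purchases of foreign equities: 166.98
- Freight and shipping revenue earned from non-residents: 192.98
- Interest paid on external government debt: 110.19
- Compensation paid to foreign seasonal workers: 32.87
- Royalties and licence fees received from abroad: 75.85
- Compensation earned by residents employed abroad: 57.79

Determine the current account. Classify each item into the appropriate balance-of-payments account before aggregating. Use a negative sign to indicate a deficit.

435.15

Goods: 389.82 - 291.47 + 257.46 - 204.68 = 151.13
Services: 80.76 + 75.85 + 192.98 - 35.70 = 313.89
Primary income: -32.87 + 57.79 - 110.19 = -85.27
Secondary income: 55.40
Current account = 151.13 + 313.89 + (-85.27) + 55.40 = 435.15
(Excluded from the current account — financial account: new loans extended by domestic banks to foreign borrowers 242.81, purchases of foreign government bonds by domestic residents 139.73, increase in resident deposits held at foreign banks 67.78, domestic pension funds' purchases of foreign equities 166.98.)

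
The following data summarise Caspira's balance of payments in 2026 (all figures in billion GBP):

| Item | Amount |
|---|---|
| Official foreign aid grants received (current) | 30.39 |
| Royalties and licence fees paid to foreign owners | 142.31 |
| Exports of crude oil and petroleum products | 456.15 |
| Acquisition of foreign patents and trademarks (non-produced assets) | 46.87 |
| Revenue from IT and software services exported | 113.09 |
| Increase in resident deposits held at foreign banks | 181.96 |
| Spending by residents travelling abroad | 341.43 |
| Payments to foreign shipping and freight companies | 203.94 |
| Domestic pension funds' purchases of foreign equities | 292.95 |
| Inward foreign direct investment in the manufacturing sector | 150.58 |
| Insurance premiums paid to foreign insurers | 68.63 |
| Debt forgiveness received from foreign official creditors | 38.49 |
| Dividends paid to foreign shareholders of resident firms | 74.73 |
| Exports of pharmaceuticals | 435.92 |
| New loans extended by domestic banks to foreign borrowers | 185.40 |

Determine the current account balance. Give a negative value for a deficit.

204.51

Goods: 435.92 + 456.15 = 892.07
Services: 113.09 - 203.94 - 341.43 - 142.31 - 68.63 = -643.22
Primary income: -74.73
Secondary income: 30.39
Current account = 892.07 + (-643.22) + (-74.73) + 30.39 = 204.51
(Excluded from the current account — capital account: acquisition of foreign patents and trademarks (non-produced assets) 46.87, debt forgiveness received from foreign official creditors 38.49; financial account: increase in resident deposits held at foreign banks 181.96, domestic pension funds' purchases of foreign equities 292.95, inward foreign direct investment in the manufacturing sector 150.58, new loans extended by domestic banks to foreign borrowers 185.40.)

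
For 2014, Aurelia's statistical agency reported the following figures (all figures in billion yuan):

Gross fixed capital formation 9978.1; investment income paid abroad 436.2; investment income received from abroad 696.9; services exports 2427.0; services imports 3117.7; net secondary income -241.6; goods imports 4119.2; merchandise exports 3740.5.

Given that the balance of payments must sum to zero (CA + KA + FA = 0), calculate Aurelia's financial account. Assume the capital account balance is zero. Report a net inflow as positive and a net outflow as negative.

1050.3

Goods balance = 3740.5 - 4119.2 = -378.7
Services balance = 2427.0 - 3117.7 = -690.7
Trade balance (goods + services) = -378.7 + (-690.7) = -1069.4
Net primary income = 696.9 - 436.2 = 260.7
Net secondary income = -241.6
Current account = -1069.4 + 260.7 + (-241.6) = -1050.3
Financial account = -(-1050.3) = 1050.3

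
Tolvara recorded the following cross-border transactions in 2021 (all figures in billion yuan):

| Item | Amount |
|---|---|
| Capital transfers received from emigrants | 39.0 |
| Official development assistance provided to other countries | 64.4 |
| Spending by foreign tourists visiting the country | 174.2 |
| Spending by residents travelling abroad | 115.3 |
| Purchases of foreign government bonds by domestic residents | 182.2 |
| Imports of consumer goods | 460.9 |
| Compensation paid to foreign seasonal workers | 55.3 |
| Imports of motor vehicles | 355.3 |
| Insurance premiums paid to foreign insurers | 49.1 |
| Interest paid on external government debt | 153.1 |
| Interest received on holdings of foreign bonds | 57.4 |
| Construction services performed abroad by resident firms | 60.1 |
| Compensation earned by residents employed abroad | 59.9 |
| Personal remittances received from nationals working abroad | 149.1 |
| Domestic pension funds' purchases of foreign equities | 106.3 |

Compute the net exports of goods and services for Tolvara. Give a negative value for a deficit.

Goods: -460.9 - 355.3 = -816.2
Services: 174.2 + 60.1 - 115.3 - 49.1 = 69.9
Trade balance = -816.2 + 69.9 = -746.3
(Excluded from the trade balance — capital account: capital transfers received from emigrants 39.0; secondary income: official development assistance provided to other countries 64.4, personal remittances received from nationals working abroad 149.1; financial account: purchases of foreign government bonds by domestic residents 182.2, domestic pension funds' purchases of foreign equities 106.3; primary income: compensation paid to foreign seasonal workers 55.3, interest paid on external government debt 153.1, interest received on holdings of foreign bonds 57.4, compensation earned by residents employed abroad 59.9.)

-746.3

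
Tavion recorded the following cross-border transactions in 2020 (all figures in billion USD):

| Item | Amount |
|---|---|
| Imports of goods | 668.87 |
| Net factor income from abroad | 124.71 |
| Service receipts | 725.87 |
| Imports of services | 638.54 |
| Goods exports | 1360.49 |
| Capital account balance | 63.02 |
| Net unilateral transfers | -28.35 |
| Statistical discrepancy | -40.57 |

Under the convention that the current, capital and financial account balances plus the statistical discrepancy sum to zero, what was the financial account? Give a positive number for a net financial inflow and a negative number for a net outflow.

-897.76

Goods balance = 1360.49 - 668.87 = 691.62
Services balance = 725.87 - 638.54 = 87.33
Trade balance (goods + services) = 691.62 + 87.33 = 778.95
Net primary income = 124.71
Net secondary income = -28.35
Current account = 778.95 + 124.71 + (-28.35) = 875.31
Financial account = -(875.31 + 63.02 + (-40.57)) = -897.76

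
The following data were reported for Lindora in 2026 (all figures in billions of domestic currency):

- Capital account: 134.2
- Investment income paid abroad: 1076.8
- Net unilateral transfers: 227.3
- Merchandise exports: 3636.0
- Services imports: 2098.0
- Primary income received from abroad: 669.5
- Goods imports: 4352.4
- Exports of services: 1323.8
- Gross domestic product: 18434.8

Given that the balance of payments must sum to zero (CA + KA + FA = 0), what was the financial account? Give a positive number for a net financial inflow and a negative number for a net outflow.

Goods balance = 3636.0 - 4352.4 = -716.4
Services balance = 1323.8 - 2098.0 = -774.2
Trade balance (goods + services) = -716.4 + (-774.2) = -1490.6
Net primary income = 669.5 - 1076.8 = -407.3
Net secondary income = 227.3
Current account = -1490.6 + (-407.3) + 227.3 = -1670.6
Financial account = -(-1670.6 + 134.2) = 1536.4

1536.4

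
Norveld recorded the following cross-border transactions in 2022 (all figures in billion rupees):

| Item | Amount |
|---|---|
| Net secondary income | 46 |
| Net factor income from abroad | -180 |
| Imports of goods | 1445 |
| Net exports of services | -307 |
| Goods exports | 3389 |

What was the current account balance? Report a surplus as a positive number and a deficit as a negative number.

1503

Goods balance = 3389 - 1445 = 1944
Services balance = -307
Trade balance (goods + services) = 1944 + (-307) = 1637
Net primary income = -180
Net secondary income = 46
Current account = 1637 + (-180) + 46 = 1503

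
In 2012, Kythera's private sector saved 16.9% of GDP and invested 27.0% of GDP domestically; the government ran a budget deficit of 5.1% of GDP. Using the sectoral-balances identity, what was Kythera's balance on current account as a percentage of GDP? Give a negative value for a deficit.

By the sectoral-balances identity, CA = (S_private - I) + (T - G).
Private balance = 16.9 - 27.0 = -10.1
Government balance (T - G) = -5.1
CA = -10.1 + (-5.1) = -15.2

-15.2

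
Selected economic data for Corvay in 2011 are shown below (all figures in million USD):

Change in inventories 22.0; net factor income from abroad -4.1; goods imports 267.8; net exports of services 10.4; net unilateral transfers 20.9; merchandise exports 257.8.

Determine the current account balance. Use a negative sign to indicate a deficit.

Goods balance = 257.8 - 267.8 = -10.0
Services balance = 10.4
Trade balance (goods + services) = -10.0 + 10.4 = 0.4
Net primary income = -4.1
Net secondary income = 20.9
Current account = 0.4 + (-4.1) + 20.9 = 17.2

17.2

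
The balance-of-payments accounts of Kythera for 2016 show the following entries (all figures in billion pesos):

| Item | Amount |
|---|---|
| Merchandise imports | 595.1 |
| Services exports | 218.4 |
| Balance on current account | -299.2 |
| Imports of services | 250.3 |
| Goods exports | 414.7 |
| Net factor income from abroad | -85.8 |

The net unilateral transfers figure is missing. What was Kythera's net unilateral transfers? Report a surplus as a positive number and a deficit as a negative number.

Current account = goods balance + services balance + net primary income + net secondary income
Sum of the known components = -298.1
Net unilateral transfers = CA - (known components) = -299.2 - (-298.1) = -1.1

-1.1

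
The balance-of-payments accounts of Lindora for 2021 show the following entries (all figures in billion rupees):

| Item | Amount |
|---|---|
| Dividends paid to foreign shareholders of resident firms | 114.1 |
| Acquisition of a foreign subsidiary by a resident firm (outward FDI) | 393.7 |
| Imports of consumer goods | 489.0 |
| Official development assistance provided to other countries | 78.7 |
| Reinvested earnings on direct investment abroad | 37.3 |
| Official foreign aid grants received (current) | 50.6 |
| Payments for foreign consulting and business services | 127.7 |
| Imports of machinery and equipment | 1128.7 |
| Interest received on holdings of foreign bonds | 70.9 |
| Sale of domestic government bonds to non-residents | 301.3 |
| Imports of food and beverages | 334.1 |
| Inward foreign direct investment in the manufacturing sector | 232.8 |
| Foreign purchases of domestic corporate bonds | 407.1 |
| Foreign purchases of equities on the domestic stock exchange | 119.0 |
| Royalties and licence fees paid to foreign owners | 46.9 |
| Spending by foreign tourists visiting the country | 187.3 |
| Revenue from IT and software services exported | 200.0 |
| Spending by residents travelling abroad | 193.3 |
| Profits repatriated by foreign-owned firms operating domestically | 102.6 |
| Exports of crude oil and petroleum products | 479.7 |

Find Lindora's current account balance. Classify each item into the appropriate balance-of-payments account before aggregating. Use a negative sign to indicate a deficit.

-1589.3

Goods: -1128.7 + 479.7 - 334.1 - 489.0 = -1472.1
Services: -46.9 - 127.7 + 187.3 + 200.0 - 193.3 = 19.4
Primary income: -102.6 - 114.1 + 70.9 + 37.3 = -108.5
Secondary income: -78.7 + 50.6 = -28.1
Current account = (-1472.1) + 19.4 + (-108.5) + (-28.1) = -1589.3
(Excluded from the current account — financial account: acquisition of a foreign subsidiary by a resident firm (outward FDI) 393.7, sale of domestic government bonds to non-residents 301.3, inward foreign direct investment in the manufacturing sector 232.8, foreign purchases of domestic corporate bonds 407.1, foreign purchases of equities on the domestic stock exchange 119.0.)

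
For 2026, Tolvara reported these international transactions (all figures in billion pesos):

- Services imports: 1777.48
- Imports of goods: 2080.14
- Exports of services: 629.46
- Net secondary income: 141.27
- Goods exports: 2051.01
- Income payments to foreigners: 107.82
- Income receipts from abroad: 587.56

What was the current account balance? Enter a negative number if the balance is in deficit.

-556.14

Goods balance = 2051.01 - 2080.14 = -29.13
Services balance = 629.46 - 1777.48 = -1148.02
Trade balance (goods + services) = -29.13 + (-1148.02) = -1177.15
Net primary income = 587.56 - 107.82 = 479.74
Net secondary income = 141.27
Current account = -1177.15 + 479.74 + 141.27 = -556.14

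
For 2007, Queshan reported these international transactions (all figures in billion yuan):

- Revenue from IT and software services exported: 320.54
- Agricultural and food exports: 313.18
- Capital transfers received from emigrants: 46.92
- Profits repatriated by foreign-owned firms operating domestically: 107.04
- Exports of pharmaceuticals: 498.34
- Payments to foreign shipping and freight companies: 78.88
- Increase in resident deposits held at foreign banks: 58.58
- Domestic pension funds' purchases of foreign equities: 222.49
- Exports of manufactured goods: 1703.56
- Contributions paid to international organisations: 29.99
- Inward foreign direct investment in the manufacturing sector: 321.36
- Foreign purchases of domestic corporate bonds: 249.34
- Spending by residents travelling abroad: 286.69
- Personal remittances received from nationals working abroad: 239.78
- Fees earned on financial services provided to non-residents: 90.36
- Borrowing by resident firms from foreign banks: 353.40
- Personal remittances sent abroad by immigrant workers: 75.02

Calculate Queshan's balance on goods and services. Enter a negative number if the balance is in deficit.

2560.41

Goods: 313.18 + 1703.56 + 498.34 = 2515.08
Services: -78.88 + 90.36 - 286.69 + 320.54 = 45.33
Trade balance = 2515.08 + 45.33 = 2560.41
(Excluded from the trade balance — capital account: capital transfers received from emigrants 46.92; primary income: profits repatriated by foreign-owned firms operating domestically 107.04; financial account: increase in resident deposits held at foreign banks 58.58, domestic pension funds' purchases of foreign equities 222.49, inward foreign direct investment in the manufacturing sector 321.36, foreign purchases of domestic corporate bonds 249.34, borrowing by resident firms from foreign banks 353.40; secondary income: contributions paid to international organisations 29.99, personal remittances received from nationals working abroad 239.78, personal remittances sent abroad by immigrant workers 75.02.)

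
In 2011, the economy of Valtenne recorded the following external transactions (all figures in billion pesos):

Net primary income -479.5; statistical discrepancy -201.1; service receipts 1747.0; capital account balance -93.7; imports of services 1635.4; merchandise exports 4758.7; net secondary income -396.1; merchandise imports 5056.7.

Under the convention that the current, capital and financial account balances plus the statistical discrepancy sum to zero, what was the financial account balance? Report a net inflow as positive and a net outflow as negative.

1356.8

Goods balance = 4758.7 - 5056.7 = -298.0
Services balance = 1747.0 - 1635.4 = 111.6
Trade balance (goods + services) = -298.0 + 111.6 = -186.4
Net primary income = -479.5
Net secondary income = -396.1
Current account = -186.4 + (-479.5) + (-396.1) = -1062.0
Financial account = -(-1062.0 + (-93.7) + (-201.1)) = 1356.8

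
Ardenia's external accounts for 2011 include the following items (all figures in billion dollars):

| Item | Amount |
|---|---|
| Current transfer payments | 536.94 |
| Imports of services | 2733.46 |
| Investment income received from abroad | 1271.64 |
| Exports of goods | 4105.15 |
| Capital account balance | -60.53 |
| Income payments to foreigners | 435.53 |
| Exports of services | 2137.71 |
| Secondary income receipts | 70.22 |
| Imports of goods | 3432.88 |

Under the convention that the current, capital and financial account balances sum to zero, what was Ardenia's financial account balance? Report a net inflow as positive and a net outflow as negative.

Goods balance = 4105.15 - 3432.88 = 672.27
Services balance = 2137.71 - 2733.46 = -595.75
Trade balance (goods + services) = 672.27 + (-595.75) = 76.52
Net primary income = 1271.64 - 435.53 = 836.11
Net secondary income = 70.22 - 536.94 = -466.72
Current account = 76.52 + 836.11 + (-466.72) = 445.91
Financial account = -(445.91 + (-60.53)) = -385.38

-385.38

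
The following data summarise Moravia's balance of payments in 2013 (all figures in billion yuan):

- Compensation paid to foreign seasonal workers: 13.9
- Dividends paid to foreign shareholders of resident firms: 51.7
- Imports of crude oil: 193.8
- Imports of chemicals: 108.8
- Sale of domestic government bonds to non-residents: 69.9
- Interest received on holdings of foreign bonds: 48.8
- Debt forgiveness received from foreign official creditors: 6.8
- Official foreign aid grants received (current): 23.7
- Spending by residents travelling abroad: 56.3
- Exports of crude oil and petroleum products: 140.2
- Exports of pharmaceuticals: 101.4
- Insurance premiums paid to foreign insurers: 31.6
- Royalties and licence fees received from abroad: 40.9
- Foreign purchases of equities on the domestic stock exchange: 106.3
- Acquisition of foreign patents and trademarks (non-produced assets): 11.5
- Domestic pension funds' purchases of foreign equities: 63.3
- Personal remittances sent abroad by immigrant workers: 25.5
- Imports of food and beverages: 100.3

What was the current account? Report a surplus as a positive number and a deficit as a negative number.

-226.9

Goods: -193.8 + 101.4 + 140.2 - 108.8 - 100.3 = -161.3
Services: -56.3 - 31.6 + 40.9 = -47.0
Primary income: -13.9 - 51.7 + 48.8 = -16.8
Secondary income: 23.7 - 25.5 = -1.8
Current account = (-161.3) + (-47.0) + (-16.8) + (-1.8) = -226.9
(Excluded from the current account — financial account: sale of domestic government bonds to non-residents 69.9, foreign purchases of equities on the domestic stock exchange 106.3, domestic pension funds' purchases of foreign equities 63.3; capital account: debt forgiveness received from foreign official creditors 6.8, acquisition of foreign patents and trademarks (non-produced assets) 11.5.)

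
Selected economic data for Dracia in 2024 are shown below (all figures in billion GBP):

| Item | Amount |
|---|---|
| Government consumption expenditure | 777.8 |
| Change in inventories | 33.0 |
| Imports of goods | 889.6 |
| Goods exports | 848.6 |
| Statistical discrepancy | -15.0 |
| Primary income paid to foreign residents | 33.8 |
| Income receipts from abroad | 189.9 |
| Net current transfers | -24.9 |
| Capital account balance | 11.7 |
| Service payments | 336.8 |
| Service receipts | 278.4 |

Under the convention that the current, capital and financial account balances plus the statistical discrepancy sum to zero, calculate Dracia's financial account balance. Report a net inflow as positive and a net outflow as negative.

-28.5

Goods balance = 848.6 - 889.6 = -41.0
Services balance = 278.4 - 336.8 = -58.4
Trade balance (goods + services) = -41.0 + (-58.4) = -99.4
Net primary income = 189.9 - 33.8 = 156.1
Net secondary income = -24.9
Current account = -99.4 + 156.1 + (-24.9) = 31.8
Financial account = -(31.8 + 11.7 + (-15.0)) = -28.5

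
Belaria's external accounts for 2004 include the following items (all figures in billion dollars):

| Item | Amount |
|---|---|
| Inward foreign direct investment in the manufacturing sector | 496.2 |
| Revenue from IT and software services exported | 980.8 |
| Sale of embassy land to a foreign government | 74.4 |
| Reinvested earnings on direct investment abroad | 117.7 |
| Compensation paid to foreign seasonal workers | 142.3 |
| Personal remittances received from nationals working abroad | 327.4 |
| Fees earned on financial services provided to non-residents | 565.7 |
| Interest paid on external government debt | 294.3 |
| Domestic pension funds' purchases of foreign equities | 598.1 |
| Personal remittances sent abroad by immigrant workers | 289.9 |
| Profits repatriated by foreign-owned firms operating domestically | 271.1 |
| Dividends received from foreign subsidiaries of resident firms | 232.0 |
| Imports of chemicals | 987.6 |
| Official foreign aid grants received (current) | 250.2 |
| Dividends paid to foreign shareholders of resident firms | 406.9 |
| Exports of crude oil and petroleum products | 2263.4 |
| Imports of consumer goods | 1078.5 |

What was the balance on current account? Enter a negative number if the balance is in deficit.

Goods: 2263.4 - 1078.5 - 987.6 = 197.3
Services: 980.8 + 565.7 = 1546.5
Primary income: 117.7 - 294.3 + 232.0 - 406.9 - 271.1 - 142.3 = -764.9
Secondary income: 250.2 - 289.9 + 327.4 = 287.7
Current account = 197.3 + 1546.5 + (-764.9) + 287.7 = 1266.6
(Excluded from the current account — financial account: inward foreign direct investment in the manufacturing sector 496.2, domestic pension funds' purchases of foreign equities 598.1; capital account: sale of embassy land to a foreign government 74.4.)

1266.6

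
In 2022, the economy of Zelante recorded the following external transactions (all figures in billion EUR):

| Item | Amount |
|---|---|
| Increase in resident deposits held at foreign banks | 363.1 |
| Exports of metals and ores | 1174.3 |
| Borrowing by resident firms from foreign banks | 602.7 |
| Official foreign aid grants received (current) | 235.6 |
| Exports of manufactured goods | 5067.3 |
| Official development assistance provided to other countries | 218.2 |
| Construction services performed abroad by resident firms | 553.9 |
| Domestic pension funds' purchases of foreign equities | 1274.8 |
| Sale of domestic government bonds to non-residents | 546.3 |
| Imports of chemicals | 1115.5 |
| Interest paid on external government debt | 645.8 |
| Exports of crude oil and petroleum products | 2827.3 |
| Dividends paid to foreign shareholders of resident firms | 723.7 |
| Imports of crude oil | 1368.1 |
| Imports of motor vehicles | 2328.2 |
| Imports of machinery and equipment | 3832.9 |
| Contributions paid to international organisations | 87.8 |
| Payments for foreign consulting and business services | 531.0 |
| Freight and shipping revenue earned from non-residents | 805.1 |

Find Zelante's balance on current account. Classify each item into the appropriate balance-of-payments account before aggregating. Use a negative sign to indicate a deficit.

Goods: -1115.5 - 1368.1 - 2328.2 - 3832.9 + 1174.3 + 2827.3 + 5067.3 = 424.2
Services: 553.9 - 531.0 + 805.1 = 828.0
Primary income: -723.7 - 645.8 = -1369.5
Secondary income: 235.6 - 87.8 - 218.2 = -70.4
Current account = 424.2 + 828.0 + (-1369.5) + (-70.4) = -187.7
(Excluded from the current account — financial account: increase in resident deposits held at foreign banks 363.1, borrowing by resident firms from foreign banks 602.7, domestic pension funds' purchases of foreign equities 1274.8, sale of domestic government bonds to non-residents 546.3.)

-187.7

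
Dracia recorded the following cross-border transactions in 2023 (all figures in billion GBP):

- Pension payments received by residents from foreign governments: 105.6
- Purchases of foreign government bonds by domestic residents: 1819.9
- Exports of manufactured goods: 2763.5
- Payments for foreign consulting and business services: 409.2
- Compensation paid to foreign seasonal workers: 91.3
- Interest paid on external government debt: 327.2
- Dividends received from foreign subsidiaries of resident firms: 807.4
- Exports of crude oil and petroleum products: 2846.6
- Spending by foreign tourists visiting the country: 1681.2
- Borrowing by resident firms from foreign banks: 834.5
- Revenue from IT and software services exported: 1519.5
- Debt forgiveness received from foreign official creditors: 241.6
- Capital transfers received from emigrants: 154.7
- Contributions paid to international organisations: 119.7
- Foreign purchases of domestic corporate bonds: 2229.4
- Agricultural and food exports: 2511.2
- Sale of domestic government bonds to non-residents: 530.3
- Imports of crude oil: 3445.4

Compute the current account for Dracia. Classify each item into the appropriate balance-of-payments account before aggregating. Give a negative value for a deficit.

7842.2

Goods: 2846.6 - 3445.4 + 2763.5 + 2511.2 = 4675.9
Services: 1681.2 - 409.2 + 1519.5 = 2791.5
Primary income: -91.3 - 327.2 + 807.4 = 388.9
Secondary income: 105.6 - 119.7 = -14.1
Current account = 4675.9 + 2791.5 + 388.9 + (-14.1) = 7842.2
(Excluded from the current account — financial account: purchases of foreign government bonds by domestic residents 1819.9, borrowing by resident firms from foreign banks 834.5, foreign purchases of domestic corporate bonds 2229.4, sale of domestic government bonds to non-residents 530.3; capital account: debt forgiveness received from foreign official creditors 241.6, capital transfers received from emigrants 154.7.)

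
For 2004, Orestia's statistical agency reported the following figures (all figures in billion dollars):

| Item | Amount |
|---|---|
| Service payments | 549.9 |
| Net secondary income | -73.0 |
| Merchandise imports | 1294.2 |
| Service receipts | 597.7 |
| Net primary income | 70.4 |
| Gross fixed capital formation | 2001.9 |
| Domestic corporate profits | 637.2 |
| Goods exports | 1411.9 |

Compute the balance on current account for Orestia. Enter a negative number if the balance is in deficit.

Goods balance = 1411.9 - 1294.2 = 117.7
Services balance = 597.7 - 549.9 = 47.8
Trade balance (goods + services) = 117.7 + 47.8 = 165.5
Net primary income = 70.4
Net secondary income = -73.0
Current account = 165.5 + 70.4 + (-73.0) = 162.9

162.9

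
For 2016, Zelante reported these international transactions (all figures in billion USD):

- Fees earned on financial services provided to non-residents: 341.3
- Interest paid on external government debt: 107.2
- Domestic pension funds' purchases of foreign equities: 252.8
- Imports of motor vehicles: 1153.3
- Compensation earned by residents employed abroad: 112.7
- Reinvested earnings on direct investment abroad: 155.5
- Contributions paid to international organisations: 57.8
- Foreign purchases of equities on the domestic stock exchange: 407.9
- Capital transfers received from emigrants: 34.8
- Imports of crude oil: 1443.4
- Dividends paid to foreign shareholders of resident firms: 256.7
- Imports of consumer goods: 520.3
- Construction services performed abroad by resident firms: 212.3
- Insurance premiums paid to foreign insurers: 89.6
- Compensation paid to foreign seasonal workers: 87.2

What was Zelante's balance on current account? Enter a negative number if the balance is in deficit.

Goods: -1153.3 - 1443.4 - 520.3 = -3117.0
Services: -89.6 + 341.3 + 212.3 = 464.0
Primary income: 155.5 - 107.2 + 112.7 - 256.7 - 87.2 = -182.9
Secondary income: -57.8
Current account = (-3117.0) + 464.0 + (-182.9) + (-57.8) = -2893.7
(Excluded from the current account — financial account: domestic pension funds' purchases of foreign equities 252.8, foreign purchases of equities on the domestic stock exchange 407.9; capital account: capital transfers received from emigrants 34.8.)

-2893.7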